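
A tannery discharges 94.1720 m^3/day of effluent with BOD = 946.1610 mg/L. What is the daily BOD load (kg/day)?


Formula: BOD_load = volume * conc / 1000
Substituting: BOD_load = 94.1720 * 946.1610 / 1000
Result: 89.1019 kg/day


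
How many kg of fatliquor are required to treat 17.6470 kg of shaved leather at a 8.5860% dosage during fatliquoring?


Formula: Fat = substrate * pct / 100
Substituting: Fat = 17.6470 * 8.5860 / 100
Result: 1.5152 kg


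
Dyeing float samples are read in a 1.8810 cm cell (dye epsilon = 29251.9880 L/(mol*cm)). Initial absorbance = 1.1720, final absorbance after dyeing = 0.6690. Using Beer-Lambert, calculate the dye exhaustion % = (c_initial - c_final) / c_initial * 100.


c_initial = A_i / (epsilon * l) = 1.1720 / (29251.9880 * 1.8810) = 2.1300e-05 mol/L
c_final = A_f / (epsilon * l) = 0.6690 / (29251.9880 * 1.8810) = 1.2159e-05 mol/L
Exhaustion = (c_initial - c_final) / c_initial * 100 = (2.1300e-05 - 1.2159e-05) / 2.1300e-05 * 100 = 42.9181 %


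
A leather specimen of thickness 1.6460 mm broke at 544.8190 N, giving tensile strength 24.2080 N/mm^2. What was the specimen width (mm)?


Formula: w = F / (TS * t)
Substituting: w = 544.8190 / (24.2080 * 1.6460)
Result: 13.6730 mm


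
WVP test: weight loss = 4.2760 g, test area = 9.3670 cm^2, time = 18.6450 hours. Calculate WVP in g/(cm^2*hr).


Formula: WVP = loss / (area * time)
Substituting: WVP = 4.2760 / (9.3670 * 18.6450)
Result: 0.0244836 g/(cm^2*hr)


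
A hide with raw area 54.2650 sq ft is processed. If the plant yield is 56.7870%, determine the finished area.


Formula: finished = raw * yield / 100
Substituting: finished = 54.2650 * 56.7870 / 100
Result: 30.8155 sq ft


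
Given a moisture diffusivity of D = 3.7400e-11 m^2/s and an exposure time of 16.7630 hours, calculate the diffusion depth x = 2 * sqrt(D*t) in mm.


t = 16.7630 hr * 3600 = 60346.8000 s
D * t = 3.7400e-11 * 60346.8000 = 2.2570e-06
x = 2 * sqrt(D*t) = 2 * sqrt(2.2570e-06) = 0.00300464 m = 3.0046 mm


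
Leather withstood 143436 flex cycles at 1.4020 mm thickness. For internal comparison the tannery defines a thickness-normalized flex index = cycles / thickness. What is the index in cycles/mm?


Formula: Index = cycles / thickness
Substituting: Index = 143436 / 1.4020
Result: 102308.1312 cycles/mm


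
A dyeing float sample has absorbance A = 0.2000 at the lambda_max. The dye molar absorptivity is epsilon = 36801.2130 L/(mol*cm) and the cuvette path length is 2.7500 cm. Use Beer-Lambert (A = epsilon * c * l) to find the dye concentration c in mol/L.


Formula: c = A / (epsilon * l)
Substituting: c = 0.2000 / (36801.2130 * 2.7500)
Result: 1.9762e-06 mol/L


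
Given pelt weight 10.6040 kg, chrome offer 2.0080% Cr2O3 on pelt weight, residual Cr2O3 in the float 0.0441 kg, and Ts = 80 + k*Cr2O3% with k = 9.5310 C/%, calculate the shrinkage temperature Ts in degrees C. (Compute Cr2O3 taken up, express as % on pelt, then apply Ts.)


Offered = pelt * offer_pct / 100 = 10.6040 * 2.0080 / 100 = 0.2129 kg
Uptake = offered - residual = 0.2129 - 0.0441 = 0.1688 kg
Cr2O3% on pelt = uptake / pelt * 100 = 0.1688 / 10.6040 * 100 = 1.5921 %
Ts = 80 + k * Cr2O3% = 80 + 9.5310 * 1.5921 = 95.1745 C


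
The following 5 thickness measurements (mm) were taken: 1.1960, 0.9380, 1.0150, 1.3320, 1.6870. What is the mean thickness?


Formula: Average = sum / n
Substituting: Average = 6.1680 / 5
Result: 1.2336 mm


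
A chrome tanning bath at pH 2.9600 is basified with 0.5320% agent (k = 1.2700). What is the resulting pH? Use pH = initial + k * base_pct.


Formula: pH_final = pH_initial + k * base_pct
Substituting: pH_final = 2.9600 + 1.2700 * 0.5320
Result: 3.6356


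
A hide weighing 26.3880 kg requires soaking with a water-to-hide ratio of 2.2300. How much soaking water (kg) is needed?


Formula: Water = hide_weight * ratio
Substituting: Water = 26.3880 * 2.2300
Result: 58.8452 kg


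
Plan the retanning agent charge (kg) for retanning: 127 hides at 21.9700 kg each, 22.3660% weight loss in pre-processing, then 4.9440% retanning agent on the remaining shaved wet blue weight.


Total_raw = N * avg_wt = 127 * 21.9700 = 2790.1900 kg
Substrate = Total_raw * (1 - loss/100) = 2790.1900 * (1 - 22.3660/100) = 2166.1361 kg
Retan = Substrate * pct / 100 = 2166.1361 * 4.9440 / 100 = 107.0938 kg


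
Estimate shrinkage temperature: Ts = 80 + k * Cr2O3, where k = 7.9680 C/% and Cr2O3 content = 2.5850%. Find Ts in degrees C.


Formula: Ts = 80 + k * Cr2O3
Substituting: Ts = 80 + 7.9680 * 2.5850
Result: 100.5973 C


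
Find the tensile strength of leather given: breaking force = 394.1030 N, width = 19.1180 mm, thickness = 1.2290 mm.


Formula: TS = force / (width * thickness)
Substituting: TS = 394.1030 / (19.1180 * 1.2290)
Result: 16.7732 N/mm^2


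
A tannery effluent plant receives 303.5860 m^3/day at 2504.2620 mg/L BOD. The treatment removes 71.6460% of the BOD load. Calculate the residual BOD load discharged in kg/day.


Load_in = volume * conc / 1000 = 303.5860 * 2504.2620 / 1000 = 760.2589 kg/day
Removed = Load_in * eff / 100 = 760.2589 * 71.6460 / 100 = 544.6951 kg/day
Load_out = Load_in - Removed = 760.2589 - 544.6951 = 215.5638 kg/day


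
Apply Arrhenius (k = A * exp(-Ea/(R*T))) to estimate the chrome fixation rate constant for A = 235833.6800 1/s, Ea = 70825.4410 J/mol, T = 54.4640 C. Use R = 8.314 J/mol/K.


T_K = T_C + 273.15 = 54.4640 + 273.15 = 327.6140 K
exponent = -Ea / (R * T_K) = -70825.4410 / (8.314 * 327.6140) = -26.0026
k = A * exp(exponent) = 235833.6800 * exp(-26.0026) = 1.2018e-06 1/s


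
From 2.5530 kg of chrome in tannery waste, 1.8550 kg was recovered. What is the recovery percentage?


Formula: Recovery = recovered / input * 100
Substituting: Recovery = 1.8550 / 2.5530 * 100
Result: 72.6596 %


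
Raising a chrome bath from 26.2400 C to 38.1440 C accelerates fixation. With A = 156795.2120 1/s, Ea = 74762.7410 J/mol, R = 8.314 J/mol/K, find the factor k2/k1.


T1 = 26.2400 + 273.15 = 299.3900 K; T2 = 38.1440 + 273.15 = 311.2940 K
k1 = A * exp(-Ea/(R*T1)) = 156795.2120 * exp(-74762.7410/(8.314*299.3900)) = 1.4158e-08 1/s
k2 = A * exp(-Ea/(R*T2)) = 156795.2120 * exp(-74762.7410/(8.314*311.2940)) = 4.4649e-08 1/s
k2/k1 = 4.4649e-08 / 1.4158e-08 = 3.1537


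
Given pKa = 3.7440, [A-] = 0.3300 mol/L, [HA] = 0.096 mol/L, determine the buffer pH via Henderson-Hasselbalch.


ratio = [A-] / [HA] = 0.3300 / 0.096 = 3.4375
log10(ratio) = 0.5362
pH = pKa + log10(ratio) = 3.7440 + 0.5362 = 4.2802


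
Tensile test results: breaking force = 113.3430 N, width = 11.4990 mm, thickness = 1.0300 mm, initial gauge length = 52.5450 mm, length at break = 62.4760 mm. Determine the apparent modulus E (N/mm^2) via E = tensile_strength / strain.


TS = F / (w * t) = 113.3430 / (11.4990 * 1.0300) = 9.5697 N/mm^2
strain = (Lf - L0) / L0 = (62.4760 - 52.5450) / 52.5450 = 0.1890
E = TS / strain = 9.5697 / 0.1890 = 50.6333 N/mm^2


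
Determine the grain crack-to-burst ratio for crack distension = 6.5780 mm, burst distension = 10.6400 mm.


Formula: Ratio = crack / burst
Substituting: Ratio = 6.5780 / 10.6400
Result: 0.6182


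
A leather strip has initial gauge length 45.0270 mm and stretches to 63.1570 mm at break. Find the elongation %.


Formula: Elongation = (Lf - L0) / L0 * 100
Substituting: Elongation = (63.1570 - 45.0270) / 45.0270 * 100
Result: 40.2647 %


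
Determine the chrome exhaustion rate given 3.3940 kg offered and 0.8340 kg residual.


Formula: Uptake = (offered - residual) / offered * 100
Substituting: Uptake = (3.3940 - 0.8340) / 3.3940 * 100
Result: 75.4272 %


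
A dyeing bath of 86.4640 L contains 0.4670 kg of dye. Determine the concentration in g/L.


Formula: Conc = dye_mass(kg) / volume(L) * 1000
Substituting: Conc = 0.4670 / 86.4640 * 1000
Result: 5.4011 g/L


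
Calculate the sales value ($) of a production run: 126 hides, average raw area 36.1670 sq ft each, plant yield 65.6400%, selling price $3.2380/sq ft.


Raw_total = N * avg_area = 126 * 36.1670 = 4557.0420 sq ft
Finished = Raw_total * yield / 100 = 4557.0420 * 65.6400 / 100 = 2991.2424 sq ft
Value = Finished * price = 2991.2424 * 3.2380 = 9685.6428 $


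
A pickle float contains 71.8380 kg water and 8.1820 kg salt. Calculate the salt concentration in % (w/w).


Formula: Conc = salt / (water + salt) * 100
Substituting: Conc = 8.1820 / (71.8380 + 8.1820) * 100
Result: 10.2249 %


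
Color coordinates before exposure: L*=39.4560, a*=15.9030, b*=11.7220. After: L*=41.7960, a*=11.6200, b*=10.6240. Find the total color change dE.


dL = 2.3400, da = -4.2830, db = -1.0980
dE = sqrt(2.3400^2 + (-4.2830)^2 + (-1.0980)^2) = 5.0025


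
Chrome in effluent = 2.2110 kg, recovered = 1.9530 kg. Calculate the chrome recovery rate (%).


Formula: Recovery = recovered / input * 100
Substituting: Recovery = 1.9530 / 2.2110 * 100
Result: 88.3311 %


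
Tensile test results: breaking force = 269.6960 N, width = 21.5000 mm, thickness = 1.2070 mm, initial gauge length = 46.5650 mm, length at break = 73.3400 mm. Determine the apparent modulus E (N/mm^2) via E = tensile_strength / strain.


TS = F / (w * t) = 269.6960 / (21.5000 * 1.2070) = 10.3927 N/mm^2
strain = (Lf - L0) / L0 = (73.3400 - 46.5650) / 46.5650 = 0.5750
E = TS / strain = 10.3927 / 0.5750 = 18.0742 N/mm^2


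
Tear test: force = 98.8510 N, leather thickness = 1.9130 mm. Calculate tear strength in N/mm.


Formula: Tear strength = force / thickness
Substituting: Tear strength = 98.8510 / 1.9130
Result: 51.6733 N/mm


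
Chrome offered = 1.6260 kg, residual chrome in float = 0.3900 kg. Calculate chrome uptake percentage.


Formula: Uptake = (offered - residual) / offered * 100
Substituting: Uptake = (1.6260 - 0.3900) / 1.6260 * 100
Result: 76.0148 %


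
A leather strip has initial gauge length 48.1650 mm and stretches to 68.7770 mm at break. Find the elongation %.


Formula: Elongation = (Lf - L0) / L0 * 100
Substituting: Elongation = (68.7770 - 48.1650) / 48.1650 * 100
Result: 42.7946 %


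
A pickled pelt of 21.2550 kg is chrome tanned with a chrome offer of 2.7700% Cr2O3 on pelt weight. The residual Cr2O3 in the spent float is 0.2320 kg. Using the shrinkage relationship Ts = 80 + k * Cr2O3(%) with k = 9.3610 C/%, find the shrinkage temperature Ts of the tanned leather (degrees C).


Offered = pelt * offer_pct / 100 = 21.2550 * 2.7700 / 100 = 0.5888 kg
Uptake = offered - residual = 0.5888 - 0.2320 = 0.3568 kg
Cr2O3% on pelt = uptake / pelt * 100 = 0.3568 / 21.2550 * 100 = 1.6785 %
Ts = 80 + k * Cr2O3% = 80 + 9.3610 * 1.6785 = 95.7124 C


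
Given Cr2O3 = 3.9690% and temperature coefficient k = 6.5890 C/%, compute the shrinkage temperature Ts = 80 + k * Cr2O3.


Formula: Ts = 80 + k * Cr2O3
Substituting: Ts = 80 + 6.5890 * 3.9690
Result: 106.1517 C


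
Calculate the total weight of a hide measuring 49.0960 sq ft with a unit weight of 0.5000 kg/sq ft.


Formula: Weight = area * weight_per_sqft
Substituting: Weight = 49.0960 * 0.5000
Result: 24.5480 kg


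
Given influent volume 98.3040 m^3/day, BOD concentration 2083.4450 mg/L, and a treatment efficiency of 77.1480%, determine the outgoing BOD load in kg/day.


Load_in = volume * conc / 1000 = 98.3040 * 2083.4450 / 1000 = 204.8110 kg/day
Removed = Load_in * eff / 100 = 204.8110 * 77.1480 / 100 = 158.0076 kg/day
Load_out = Load_in - Removed = 204.8110 - 158.0076 = 46.8034 kg/day


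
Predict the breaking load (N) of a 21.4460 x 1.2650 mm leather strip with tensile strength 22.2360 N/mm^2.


Formula: F = TS * w * t
Substituting: F = 22.2360 * 21.4460 * 1.2650
Result: 603.2447 N


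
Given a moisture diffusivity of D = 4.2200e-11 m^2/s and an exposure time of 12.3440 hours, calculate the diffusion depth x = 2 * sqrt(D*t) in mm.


t = 12.3440 hr * 3600 = 44438.4000 s
D * t = 4.2200e-11 * 44438.4000 = 1.8753e-06
x = 2 * sqrt(D*t) = 2 * sqrt(1.8753e-06) = 0.00273883 m = 2.7388 mm


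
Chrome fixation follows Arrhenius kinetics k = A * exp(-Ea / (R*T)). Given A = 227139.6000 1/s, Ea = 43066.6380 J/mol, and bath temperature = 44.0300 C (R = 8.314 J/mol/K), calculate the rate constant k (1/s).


T_K = T_C + 273.15 = 44.0300 + 273.15 = 317.1800 K
exponent = -Ea / (R * T_K) = -43066.6380 / (8.314 * 317.1800) = -16.3315
k = A * exp(exponent) = 227139.6000 * exp(-16.3315) = 0.0183496 1/s


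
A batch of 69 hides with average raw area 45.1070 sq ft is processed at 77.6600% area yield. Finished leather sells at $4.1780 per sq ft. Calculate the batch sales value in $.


Raw_total = N * avg_area = 69 * 45.1070 = 3112.3830 sq ft
Finished = Raw_total * yield / 100 = 3112.3830 * 77.6600 / 100 = 2417.0766 sq ft
Value = Finished * price = 2417.0766 * 4.1780 = 10098.5462 $


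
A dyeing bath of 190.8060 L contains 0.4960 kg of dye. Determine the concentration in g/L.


Formula: Conc = dye_mass(kg) / volume(L) * 1000
Substituting: Conc = 0.4960 / 190.8060 * 1000
Result: 2.5995 g/L


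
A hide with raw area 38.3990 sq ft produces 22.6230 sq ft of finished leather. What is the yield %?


Formula: Yield = finished / raw * 100
Substituting: Yield = 22.6230 / 38.3990 * 100
Result: 58.9156 %


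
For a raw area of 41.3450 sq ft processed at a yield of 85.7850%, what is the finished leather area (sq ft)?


Formula: finished = raw * yield / 100
Substituting: finished = 41.3450 * 85.7850 / 100
Result: 35.4678 sq ft


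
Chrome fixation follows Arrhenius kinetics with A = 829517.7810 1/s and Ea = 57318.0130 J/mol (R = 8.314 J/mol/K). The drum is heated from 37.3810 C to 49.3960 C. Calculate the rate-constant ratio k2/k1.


T1 = 37.3810 + 273.15 = 310.5310 K; T2 = 49.3960 + 273.15 = 322.5460 K
k1 = A * exp(-Ea/(R*T1)) = 829517.7810 * exp(-57318.0130/(8.314*310.5310)) = 1.8922e-04 1/s
k2 = A * exp(-Ea/(R*T2)) = 829517.7810 * exp(-57318.0130/(8.314*322.5460)) = 4.3265e-04 1/s
k2/k1 = 4.3265e-04 / 1.8922e-04 = 2.2865


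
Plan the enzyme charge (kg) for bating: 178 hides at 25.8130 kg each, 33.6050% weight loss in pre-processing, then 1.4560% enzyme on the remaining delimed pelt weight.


Total_raw = N * avg_wt = 178 * 25.8130 = 4594.7140 kg
Substrate = Total_raw * (1 - loss/100) = 4594.7140 * (1 - 33.6050/100) = 3050.6604 kg
Enzyme = Substrate * pct / 100 = 3050.6604 * 1.4560 / 100 = 44.4176 kg


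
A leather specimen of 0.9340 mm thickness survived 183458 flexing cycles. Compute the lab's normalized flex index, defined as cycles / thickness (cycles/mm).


Formula: Index = cycles / thickness
Substituting: Index = 183458 / 0.9340
Result: 196421.8415 cycles/mm


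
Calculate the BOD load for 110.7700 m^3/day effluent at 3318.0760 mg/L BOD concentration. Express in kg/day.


Formula: BOD_load = volume * conc / 1000
Substituting: BOD_load = 110.7700 * 3318.0760 / 1000
Result: 367.5433 kg/day


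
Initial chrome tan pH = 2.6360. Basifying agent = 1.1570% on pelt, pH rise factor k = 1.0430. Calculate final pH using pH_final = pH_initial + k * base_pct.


Formula: pH_final = pH_initial + k * base_pct
Substituting: pH_final = 2.6360 + 1.0430 * 1.1570
Result: 3.8428


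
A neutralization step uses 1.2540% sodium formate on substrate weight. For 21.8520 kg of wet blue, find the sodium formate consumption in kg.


Formula: Neutralizer = substrate * pct / 100
Substituting: Neutralizer = 21.8520 * 1.2540 / 100
Result: 0.2740 kg


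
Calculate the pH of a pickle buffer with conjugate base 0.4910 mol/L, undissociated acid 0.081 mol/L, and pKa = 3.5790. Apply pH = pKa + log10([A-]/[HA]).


ratio = [A-] / [HA] = 0.4910 / 0.081 = 6.0617
log10(ratio) = 0.7826
pH = pKa + log10(ratio) = 3.5790 + 0.7826 = 4.3616


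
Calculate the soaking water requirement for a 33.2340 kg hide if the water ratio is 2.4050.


Formula: Water = hide_weight * ratio
Substituting: Water = 33.2340 * 2.4050
Result: 79.9278 kg


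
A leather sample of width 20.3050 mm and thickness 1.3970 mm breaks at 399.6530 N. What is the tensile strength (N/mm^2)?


Formula: TS = force / (width * thickness)
Substituting: TS = 399.6530 / (20.3050 * 1.3970)
Result: 14.0891 N/mm^2


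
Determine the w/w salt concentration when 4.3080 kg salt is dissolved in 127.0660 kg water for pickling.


Formula: Conc = salt / (water + salt) * 100
Substituting: Conc = 4.3080 / (127.0660 + 4.3080) * 100
Result: 3.2792 %


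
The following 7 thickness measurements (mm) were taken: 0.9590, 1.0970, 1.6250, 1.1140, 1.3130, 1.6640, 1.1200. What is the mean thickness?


Formula: Average = sum / n
Substituting: Average = 8.8920 / 7
Result: 1.2703 mm


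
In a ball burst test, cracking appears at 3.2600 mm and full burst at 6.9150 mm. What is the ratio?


Formula: Ratio = crack / burst
Substituting: Ratio = 3.2600 / 6.9150
Result: 0.4714


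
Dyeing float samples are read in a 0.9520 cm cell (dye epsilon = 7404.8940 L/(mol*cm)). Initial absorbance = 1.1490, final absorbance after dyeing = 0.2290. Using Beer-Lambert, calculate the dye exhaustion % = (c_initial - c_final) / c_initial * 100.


c_initial = A_i / (epsilon * l) = 1.1490 / (7404.8940 * 0.9520) = 1.6299e-04 mol/L
c_final = A_f / (epsilon * l) = 0.2290 / (7404.8940 * 0.9520) = 3.2485e-05 mol/L
Exhaustion = (c_initial - c_final) / c_initial * 100 = (1.6299e-04 - 3.2485e-05) / 1.6299e-04 * 100 = 80.0696 %


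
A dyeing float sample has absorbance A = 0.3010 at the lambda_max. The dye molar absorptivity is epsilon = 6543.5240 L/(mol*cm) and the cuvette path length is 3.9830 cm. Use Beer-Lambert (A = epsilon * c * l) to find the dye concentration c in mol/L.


Formula: c = A / (epsilon * l)
Substituting: c = 0.3010 / (6543.5240 * 3.9830)
Result: 1.1549e-05 mol/L


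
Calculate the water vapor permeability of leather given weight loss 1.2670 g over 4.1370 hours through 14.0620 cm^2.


Formula: WVP = loss / (area * time)
Substituting: WVP = 1.2670 / (14.0620 * 4.1370)
Result: 0.0217793 g/(cm^2*hr)


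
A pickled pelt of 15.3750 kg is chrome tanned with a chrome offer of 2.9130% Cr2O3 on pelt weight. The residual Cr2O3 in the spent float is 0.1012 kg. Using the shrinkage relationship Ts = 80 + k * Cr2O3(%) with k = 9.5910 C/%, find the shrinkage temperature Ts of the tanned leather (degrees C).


Offered = pelt * offer_pct / 100 = 15.3750 * 2.9130 / 100 = 0.4479 kg
Uptake = offered - residual = 0.4479 - 0.1012 = 0.3467 kg
Cr2O3% on pelt = uptake / pelt * 100 = 0.3467 / 15.3750 * 100 = 2.2548 %
Ts = 80 + k * Cr2O3% = 80 + 9.5910 * 2.2548 = 101.6257 C


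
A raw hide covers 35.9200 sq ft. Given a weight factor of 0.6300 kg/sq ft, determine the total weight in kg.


Formula: Weight = area * weight_per_sqft
Substituting: Weight = 35.9200 * 0.6300
Result: 22.6296 kg


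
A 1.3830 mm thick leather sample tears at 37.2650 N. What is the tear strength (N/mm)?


Formula: Tear strength = force / thickness
Substituting: Tear strength = 37.2650 / 1.3830
Result: 26.9450 N/mm


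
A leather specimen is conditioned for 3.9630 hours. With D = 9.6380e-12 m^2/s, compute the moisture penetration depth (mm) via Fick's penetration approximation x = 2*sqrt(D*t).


t = 3.9630 hr * 3600 = 14266.8000 s
D * t = 9.6380e-12 * 14266.8000 = 1.3750e-07
x = 2 * sqrt(D*t) = 2 * sqrt(1.3750e-07) = 7.4163e-04 m = 0.7416 mm


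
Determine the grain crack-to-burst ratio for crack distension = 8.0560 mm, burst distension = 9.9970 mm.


Formula: Ratio = crack / burst
Substituting: Ratio = 8.0560 / 9.9970
Result: 0.8058


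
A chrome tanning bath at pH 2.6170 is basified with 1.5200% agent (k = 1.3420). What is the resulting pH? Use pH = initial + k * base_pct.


Formula: pH_final = pH_initial + k * base_pct
Substituting: pH_final = 2.6170 + 1.3420 * 1.5200
Result: 4.6568


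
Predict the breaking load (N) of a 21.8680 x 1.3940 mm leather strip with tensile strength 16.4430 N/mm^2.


Formula: F = TS * w * t
Substituting: F = 16.4430 * 21.8680 * 1.3940
Result: 501.2483 N


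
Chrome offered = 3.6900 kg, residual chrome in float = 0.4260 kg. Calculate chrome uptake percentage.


Formula: Uptake = (offered - residual) / offered * 100
Substituting: Uptake = (3.6900 - 0.4260) / 3.6900 * 100
Result: 88.4553 %


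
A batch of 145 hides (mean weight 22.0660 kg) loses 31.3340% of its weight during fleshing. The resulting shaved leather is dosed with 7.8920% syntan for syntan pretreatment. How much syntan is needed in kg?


Total_raw = N * avg_wt = 145 * 22.0660 = 3199.5700 kg
Substrate = Total_raw * (1 - loss/100) = 3199.5700 * (1 - 31.3340/100) = 2197.0167 kg
Syntan = Substrate * pct / 100 = 2197.0167 * 7.8920 / 100 = 173.3886 kg


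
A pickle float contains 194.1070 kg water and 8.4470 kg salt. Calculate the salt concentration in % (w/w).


Formula: Conc = salt / (water + salt) * 100
Substituting: Conc = 8.4470 / (194.1070 + 8.4470) * 100
Result: 4.1702 %


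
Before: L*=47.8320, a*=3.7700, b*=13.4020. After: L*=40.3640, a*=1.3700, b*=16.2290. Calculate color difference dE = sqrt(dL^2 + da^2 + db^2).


dL = -7.4680, da = -2.4000, db = 2.8270
dE = sqrt((-7.4680)^2 + (-2.4000)^2 + 2.8270^2) = 8.3380


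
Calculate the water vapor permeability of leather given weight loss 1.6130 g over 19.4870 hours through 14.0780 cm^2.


Formula: WVP = loss / (area * time)
Substituting: WVP = 1.6130 / (14.0780 * 19.4870)
Result: 0.00587961 g/(cm^2*hr)


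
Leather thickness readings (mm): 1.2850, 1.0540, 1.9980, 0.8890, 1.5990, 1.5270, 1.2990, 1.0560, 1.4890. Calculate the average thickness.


Formula: Average = sum / n
Substituting: Average = 12.1960 / 9
Result: 1.3551 mm


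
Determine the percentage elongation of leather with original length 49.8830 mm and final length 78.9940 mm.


Formula: Elongation = (Lf - L0) / L0 * 100
Substituting: Elongation = (78.9940 - 49.8830) / 49.8830 * 100
Result: 58.3586 %


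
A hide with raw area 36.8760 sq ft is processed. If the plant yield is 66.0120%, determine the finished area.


Formula: finished = raw * yield / 100
Substituting: finished = 36.8760 * 66.0120 / 100
Result: 24.3426 sq ft


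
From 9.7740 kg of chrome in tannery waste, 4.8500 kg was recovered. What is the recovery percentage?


Formula: Recovery = recovered / input * 100
Substituting: Recovery = 4.8500 / 9.7740 * 100
Result: 49.6214 %


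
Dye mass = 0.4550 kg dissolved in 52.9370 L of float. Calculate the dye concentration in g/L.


Formula: Conc = dye_mass(kg) / volume(L) * 1000
Substituting: Conc = 0.4550 / 52.9370 * 1000
Result: 8.5951 g/L


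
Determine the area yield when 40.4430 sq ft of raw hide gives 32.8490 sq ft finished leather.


Formula: Yield = finished / raw * 100
Substituting: Yield = 32.8490 / 40.4430 * 100
Result: 81.2230 %


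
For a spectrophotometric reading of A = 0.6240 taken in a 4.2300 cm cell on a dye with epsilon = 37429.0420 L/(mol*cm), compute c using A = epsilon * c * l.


Formula: c = A / (epsilon * l)
Substituting: c = 0.6240 / (37429.0420 * 4.2300)
Result: 3.9413e-06 mol/L


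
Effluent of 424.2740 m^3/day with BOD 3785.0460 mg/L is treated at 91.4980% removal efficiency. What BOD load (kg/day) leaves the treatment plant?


Load_in = volume * conc / 1000 = 424.2740 * 3785.0460 / 1000 = 1605.8966 kg/day
Removed = Load_in * eff / 100 = 1605.8966 * 91.4980 / 100 = 1469.3633 kg/day
Load_out = Load_in - Removed = 1605.8966 - 1469.3633 = 136.5333 kg/day


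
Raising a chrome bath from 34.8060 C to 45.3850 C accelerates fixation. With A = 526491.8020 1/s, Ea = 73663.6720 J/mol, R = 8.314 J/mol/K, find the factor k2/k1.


T1 = 34.8060 + 273.15 = 307.9560 K; T2 = 45.3850 + 273.15 = 318.5350 K
k1 = A * exp(-Ea/(R*T1)) = 526491.8020 * exp(-73663.6720/(8.314*307.9560)) = 1.6839e-07 1/s
k2 = A * exp(-Ea/(R*T2)) = 526491.8020 * exp(-73663.6720/(8.314*318.5350)) = 4.3782e-07 1/s
k2/k1 = 4.3782e-07 / 1.6839e-07 = 2.6000


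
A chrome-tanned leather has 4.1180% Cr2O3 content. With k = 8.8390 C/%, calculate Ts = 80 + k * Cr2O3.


Formula: Ts = 80 + k * Cr2O3
Substituting: Ts = 80 + 8.8390 * 4.1180
Result: 116.3990 C


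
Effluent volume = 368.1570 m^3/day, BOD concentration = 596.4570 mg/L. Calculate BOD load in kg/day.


Formula: BOD_load = volume * conc / 1000
Substituting: BOD_load = 368.1570 * 596.4570 / 1000
Result: 219.5898 kg/day


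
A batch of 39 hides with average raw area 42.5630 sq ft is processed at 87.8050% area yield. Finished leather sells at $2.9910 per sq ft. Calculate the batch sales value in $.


Raw_total = N * avg_area = 39 * 42.5630 = 1659.9570 sq ft
Finished = Raw_total * yield / 100 = 1659.9570 * 87.8050 / 100 = 1457.5252 sq ft
Value = Finished * price = 1457.5252 * 2.9910 = 4359.4580 $


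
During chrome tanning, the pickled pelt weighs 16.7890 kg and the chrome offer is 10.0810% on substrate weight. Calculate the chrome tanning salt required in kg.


Formula: Chrome = substrate * pct / 100
Substituting: Chrome = 16.7890 * 10.0810 / 100
Result: 1.6925 kg


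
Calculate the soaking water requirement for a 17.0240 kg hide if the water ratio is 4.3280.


Formula: Water = hide_weight * ratio
Substituting: Water = 17.0240 * 4.3280
Result: 73.6799 kg


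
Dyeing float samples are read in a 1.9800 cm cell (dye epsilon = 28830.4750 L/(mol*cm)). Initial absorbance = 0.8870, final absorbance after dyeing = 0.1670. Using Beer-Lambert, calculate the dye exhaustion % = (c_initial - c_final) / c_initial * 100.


c_initial = A_i / (epsilon * l) = 0.8870 / (28830.4750 * 1.9800) = 1.5538e-05 mol/L
c_final = A_f / (epsilon * l) = 0.1670 / (28830.4750 * 1.9800) = 2.9255e-06 mol/L
Exhaustion = (c_initial - c_final) / c_initial * 100 = (1.5538e-05 - 2.9255e-06) / 1.5538e-05 * 100 = 81.1725 %


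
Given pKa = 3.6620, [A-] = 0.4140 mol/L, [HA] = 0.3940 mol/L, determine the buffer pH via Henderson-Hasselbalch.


ratio = [A-] / [HA] = 0.4140 / 0.3940 = 1.0508
log10(ratio) = 0.0215041
pH = pKa + log10(ratio) = 3.6620 + 0.0215041 = 3.6835


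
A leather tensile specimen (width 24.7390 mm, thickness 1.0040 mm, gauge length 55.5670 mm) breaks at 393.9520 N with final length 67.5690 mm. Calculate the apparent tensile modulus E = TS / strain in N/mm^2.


TS = F / (w * t) = 393.9520 / (24.7390 * 1.0040) = 15.8609 N/mm^2
strain = (Lf - L0) / L0 = (67.5690 - 55.5670) / 55.5670 = 0.2160
E = TS / strain = 15.8609 / 0.2160 = 73.4329 N/mm^2


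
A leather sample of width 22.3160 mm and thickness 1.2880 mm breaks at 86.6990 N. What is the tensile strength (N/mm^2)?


Formula: TS = force / (width * thickness)
Substituting: TS = 86.6990 / (22.3160 * 1.2880)
Result: 3.0164 N/mm^2


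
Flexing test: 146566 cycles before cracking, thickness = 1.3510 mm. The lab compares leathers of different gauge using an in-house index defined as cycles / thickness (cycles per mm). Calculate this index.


Formula: Index = cycles / thickness
Substituting: Index = 146566 / 1.3510
Result: 108487.0466 cycles/mm


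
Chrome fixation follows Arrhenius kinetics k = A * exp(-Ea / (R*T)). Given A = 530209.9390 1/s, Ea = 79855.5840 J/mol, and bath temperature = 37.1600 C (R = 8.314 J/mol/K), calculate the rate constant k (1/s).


T_K = T_C + 273.15 = 37.1600 + 273.15 = 310.3100 K
exponent = -Ea / (R * T_K) = -79855.5840 / (8.314 * 310.3100) = -30.9528
k = A * exp(exponent) = 530209.9390 * exp(-30.9528) = 1.9135e-08 1/s


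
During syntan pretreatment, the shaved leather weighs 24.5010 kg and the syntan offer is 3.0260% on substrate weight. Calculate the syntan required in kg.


Formula: Syntan = substrate * pct / 100
Substituting: Syntan = 24.5010 * 3.0260 / 100
Result: 0.7414 kg


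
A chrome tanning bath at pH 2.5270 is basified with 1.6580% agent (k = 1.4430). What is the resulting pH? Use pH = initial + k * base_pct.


Formula: pH_final = pH_initial + k * base_pct
Substituting: pH_final = 2.5270 + 1.4430 * 1.6580
Result: 4.9195


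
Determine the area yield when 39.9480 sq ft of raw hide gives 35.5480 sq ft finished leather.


Formula: Yield = finished / raw * 100
Substituting: Yield = 35.5480 / 39.9480 * 100
Result: 88.9857 %


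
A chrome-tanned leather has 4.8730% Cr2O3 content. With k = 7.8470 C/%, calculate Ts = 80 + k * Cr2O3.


Formula: Ts = 80 + k * Cr2O3
Substituting: Ts = 80 + 7.8470 * 4.8730
Result: 118.2384 C


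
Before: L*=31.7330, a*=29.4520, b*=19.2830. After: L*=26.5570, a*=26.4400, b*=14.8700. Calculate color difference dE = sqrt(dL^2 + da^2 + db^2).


dL = -5.1760, da = -3.0120, db = -4.4130
dE = sqrt((-5.1760)^2 + (-3.0120)^2 + (-4.4130)^2) = 7.4389


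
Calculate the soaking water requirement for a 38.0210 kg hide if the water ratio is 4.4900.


Formula: Water = hide_weight * ratio
Substituting: Water = 38.0210 * 4.4900
Result: 170.7143 kg


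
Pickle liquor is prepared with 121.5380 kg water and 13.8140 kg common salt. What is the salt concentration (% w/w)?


Formula: Conc = salt / (water + salt) * 100
Substituting: Conc = 13.8140 / (121.5380 + 13.8140) * 100
Result: 10.2060 %


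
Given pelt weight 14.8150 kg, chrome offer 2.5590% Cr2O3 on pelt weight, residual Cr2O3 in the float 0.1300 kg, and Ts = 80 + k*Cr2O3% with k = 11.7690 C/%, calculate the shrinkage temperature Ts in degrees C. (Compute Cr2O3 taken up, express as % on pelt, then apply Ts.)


Offered = pelt * offer_pct / 100 = 14.8150 * 2.5590 / 100 = 0.3791 kg
Uptake = offered - residual = 0.3791 - 0.1300 = 0.2491 kg
Cr2O3% on pelt = uptake / pelt * 100 = 0.2491 / 14.8150 * 100 = 1.6815 %
Ts = 80 + k * Cr2O3% = 80 + 11.7690 * 1.6815 = 99.7897 C


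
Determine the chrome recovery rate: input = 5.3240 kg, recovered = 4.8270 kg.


Formula: Recovery = recovered / input * 100
Substituting: Recovery = 4.8270 / 5.3240 * 100
Result: 90.6649 %


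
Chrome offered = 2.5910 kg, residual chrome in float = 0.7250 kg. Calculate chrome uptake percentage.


Formula: Uptake = (offered - residual) / offered * 100
Substituting: Uptake = (2.5910 - 0.7250) / 2.5910 * 100
Result: 72.0185 %


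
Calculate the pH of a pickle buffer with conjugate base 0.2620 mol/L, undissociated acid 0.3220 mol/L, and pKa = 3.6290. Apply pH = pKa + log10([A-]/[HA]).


ratio = [A-] / [HA] = 0.2620 / 0.3220 = 0.8137
log10(ratio) = -0.0895546
pH = pKa + log10(ratio) = 3.6290 - 0.0895546 = 3.5394


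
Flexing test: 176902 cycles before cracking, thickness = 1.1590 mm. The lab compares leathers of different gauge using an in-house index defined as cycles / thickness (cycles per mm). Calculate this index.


Formula: Index = cycles / thickness
Substituting: Index = 176902 / 1.1590
Result: 152633.3046 cycles/mm


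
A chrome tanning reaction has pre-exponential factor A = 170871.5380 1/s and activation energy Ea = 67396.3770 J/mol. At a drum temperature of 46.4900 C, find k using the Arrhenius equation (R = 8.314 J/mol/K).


T_K = T_C + 273.15 = 46.4900 + 273.15 = 319.6400 K
exponent = -Ea / (R * T_K) = -67396.3770 / (8.314 * 319.6400) = -25.3609
k = A * exp(exponent) = 170871.5380 * exp(-25.3609) = 1.6541e-06 1/s


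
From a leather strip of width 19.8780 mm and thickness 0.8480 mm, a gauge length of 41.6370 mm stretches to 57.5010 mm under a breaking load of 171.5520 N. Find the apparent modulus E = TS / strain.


TS = F / (w * t) = 171.5520 / (19.8780 * 0.8480) = 10.1772 N/mm^2
strain = (Lf - L0) / L0 = (57.5010 - 41.6370) / 41.6370 = 0.3810
E = TS / strain = 10.1772 / 0.3810 = 26.7112 N/mm^2


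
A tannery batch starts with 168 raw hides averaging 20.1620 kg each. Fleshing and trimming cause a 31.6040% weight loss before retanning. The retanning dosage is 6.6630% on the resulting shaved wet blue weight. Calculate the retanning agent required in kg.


Total_raw = N * avg_wt = 168 * 20.1620 = 3387.2160 kg
Substrate = Total_raw * (1 - loss/100) = 3387.2160 * (1 - 31.6040/100) = 2316.7203 kg
Retan = Substrate * pct / 100 = 2316.7203 * 6.6630 / 100 = 154.3631 kg


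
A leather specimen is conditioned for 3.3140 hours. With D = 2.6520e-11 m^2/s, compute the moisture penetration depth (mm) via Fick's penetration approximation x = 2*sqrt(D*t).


t = 3.3140 hr * 3600 = 11930.4000 s
D * t = 2.6520e-11 * 11930.4000 = 3.1639e-07
x = 2 * sqrt(D*t) = 2 * sqrt(3.1639e-07) = 0.00112498 m = 1.1250 mm


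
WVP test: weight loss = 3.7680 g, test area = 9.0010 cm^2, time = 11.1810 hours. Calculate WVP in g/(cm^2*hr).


Formula: WVP = loss / (area * time)
Substituting: WVP = 3.7680 / (9.0010 * 11.1810)
Result: 0.0374403 g/(cm^2*hr)


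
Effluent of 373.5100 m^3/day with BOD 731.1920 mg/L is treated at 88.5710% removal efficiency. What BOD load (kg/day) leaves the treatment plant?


Load_in = volume * conc / 1000 = 373.5100 * 731.1920 / 1000 = 273.1075 kg/day
Removed = Load_in * eff / 100 = 273.1075 * 88.5710 / 100 = 241.8941 kg/day
Load_out = Load_in - Removed = 273.1075 - 241.8941 = 31.2135 kg/day


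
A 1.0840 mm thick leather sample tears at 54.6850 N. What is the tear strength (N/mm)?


Formula: Tear strength = force / thickness
Substituting: Tear strength = 54.6850 / 1.0840
Result: 50.4474 N/mm


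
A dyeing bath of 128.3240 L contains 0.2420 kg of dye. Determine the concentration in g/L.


Formula: Conc = dye_mass(kg) / volume(L) * 1000
Substituting: Conc = 0.2420 / 128.3240 * 1000
Result: 1.8859 g/L


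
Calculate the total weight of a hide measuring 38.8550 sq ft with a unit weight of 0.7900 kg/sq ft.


Formula: Weight = area * weight_per_sqft
Substituting: Weight = 38.8550 * 0.7900
Result: 30.6954 kg


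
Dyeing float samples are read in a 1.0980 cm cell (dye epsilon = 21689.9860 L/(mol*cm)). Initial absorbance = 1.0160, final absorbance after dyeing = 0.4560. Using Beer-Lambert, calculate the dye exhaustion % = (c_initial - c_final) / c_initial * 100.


c_initial = A_i / (epsilon * l) = 1.0160 / (21689.9860 * 1.0980) = 4.2661e-05 mol/L
c_final = A_f / (epsilon * l) = 0.4560 / (21689.9860 * 1.0980) = 1.9147e-05 mol/L
Exhaustion = (c_initial - c_final) / c_initial * 100 = (4.2661e-05 - 1.9147e-05) / 4.2661e-05 * 100 = 55.1181 %


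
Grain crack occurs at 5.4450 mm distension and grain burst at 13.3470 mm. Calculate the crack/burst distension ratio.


Formula: Ratio = crack / burst
Substituting: Ratio = 5.4450 / 13.3470
Result: 0.4080


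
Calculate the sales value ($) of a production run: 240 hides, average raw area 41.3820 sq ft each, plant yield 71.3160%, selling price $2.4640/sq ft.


Raw_total = N * avg_area = 240 * 41.3820 = 9931.6800 sq ft
Finished = Raw_total * yield / 100 = 9931.6800 * 71.3160 / 100 = 7082.8769 sq ft
Value = Finished * price = 7082.8769 * 2.4640 = 17452.2087 $


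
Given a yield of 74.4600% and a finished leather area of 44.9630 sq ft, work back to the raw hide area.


Formula: raw = finished * 100 / yield
Substituting: raw = 44.9630 * 100 / 74.4600
Result: 60.3854 sq ft


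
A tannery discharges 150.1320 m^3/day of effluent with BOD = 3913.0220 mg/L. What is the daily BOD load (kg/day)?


Formula: BOD_load = volume * conc / 1000
Substituting: BOD_load = 150.1320 * 3913.0220 / 1000
Result: 587.4698 kg/day


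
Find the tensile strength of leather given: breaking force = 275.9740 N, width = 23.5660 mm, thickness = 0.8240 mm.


Formula: TS = force / (width * thickness)
Substituting: TS = 275.9740 / (23.5660 * 0.8240)
Result: 14.2120 N/mm^2


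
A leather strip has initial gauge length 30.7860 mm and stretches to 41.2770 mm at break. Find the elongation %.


Formula: Elongation = (Lf - L0) / L0 * 100
Substituting: Elongation = (41.2770 - 30.7860) / 30.7860 * 100
Result: 34.0772 %


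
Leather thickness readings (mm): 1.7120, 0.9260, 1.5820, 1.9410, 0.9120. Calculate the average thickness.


Formula: Average = sum / n
Substituting: Average = 7.0730 / 5
Result: 1.4146 mm


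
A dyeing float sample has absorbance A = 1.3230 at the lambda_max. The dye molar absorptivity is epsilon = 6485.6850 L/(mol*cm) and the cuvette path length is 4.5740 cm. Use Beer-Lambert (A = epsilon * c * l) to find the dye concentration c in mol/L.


Formula: c = A / (epsilon * l)
Substituting: c = 1.3230 / (6485.6850 * 4.5740)
Result: 4.4597e-05 mol/L


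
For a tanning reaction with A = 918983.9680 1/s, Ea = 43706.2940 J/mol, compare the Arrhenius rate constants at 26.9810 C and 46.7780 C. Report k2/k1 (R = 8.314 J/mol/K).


T1 = 26.9810 + 273.15 = 300.1310 K; T2 = 46.7780 + 273.15 = 319.9280 K
k1 = A * exp(-Ea/(R*T1)) = 918983.9680 * exp(-43706.2940/(8.314*300.1310)) = 0.0227202 1/s
k2 = A * exp(-Ea/(R*T2)) = 918983.9680 * exp(-43706.2940/(8.314*319.9280)) = 0.0671621 1/s
k2/k1 = 0.0671621 / 0.0227202 = 2.9560


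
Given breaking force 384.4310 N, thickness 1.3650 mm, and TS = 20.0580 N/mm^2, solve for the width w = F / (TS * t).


Formula: w = F / (TS * t)
Substituting: w = 384.4310 / (20.0580 * 1.3650)
Result: 14.0410 mm


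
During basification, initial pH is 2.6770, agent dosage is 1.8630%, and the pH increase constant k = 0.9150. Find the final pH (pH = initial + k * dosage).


Formula: pH_final = pH_initial + k * base_pct
Substituting: pH_final = 2.6770 + 0.9150 * 1.8630
Result: 4.3816


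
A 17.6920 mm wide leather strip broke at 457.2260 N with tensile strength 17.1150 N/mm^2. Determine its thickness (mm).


Formula: t = F / (TS * w)
Substituting: t = 457.2260 / (17.1150 * 17.6920)
Result: 1.5100 mm


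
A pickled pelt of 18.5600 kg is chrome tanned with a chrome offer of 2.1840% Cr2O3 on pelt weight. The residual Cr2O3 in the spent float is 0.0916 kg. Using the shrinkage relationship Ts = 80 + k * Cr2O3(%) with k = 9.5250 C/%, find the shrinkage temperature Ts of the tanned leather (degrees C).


Offered = pelt * offer_pct / 100 = 18.5600 * 2.1840 / 100 = 0.4054 kg
Uptake = offered - residual = 0.4054 - 0.0916 = 0.3138 kg
Cr2O3% on pelt = uptake / pelt * 100 = 0.3138 / 18.5600 * 100 = 1.6905 %
Ts = 80 + k * Cr2O3% = 80 + 9.5250 * 1.6905 = 96.1017 C


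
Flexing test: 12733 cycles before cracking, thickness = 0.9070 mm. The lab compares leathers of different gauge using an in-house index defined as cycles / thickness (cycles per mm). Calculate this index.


Formula: Index = cycles / thickness
Substituting: Index = 12733 / 0.9070
Result: 14038.5888 cycles/mm


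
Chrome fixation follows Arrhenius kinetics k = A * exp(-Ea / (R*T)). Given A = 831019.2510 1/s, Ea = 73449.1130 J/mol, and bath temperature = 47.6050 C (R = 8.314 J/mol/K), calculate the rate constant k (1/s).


T_K = T_C + 273.15 = 47.6050 + 273.15 = 320.7550 K
exponent = -Ea / (R * T_K) = -73449.1130 / (8.314 * 320.7550) = -27.5425
k = A * exp(exponent) = 831019.2510 * exp(-27.5425) = 9.0795e-07 1/s


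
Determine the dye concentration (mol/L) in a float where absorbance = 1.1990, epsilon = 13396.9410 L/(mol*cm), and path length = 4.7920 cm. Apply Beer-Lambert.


Formula: c = A / (epsilon * l)
Substituting: c = 1.1990 / (13396.9410 * 4.7920)
Result: 1.8677e-05 mol/L


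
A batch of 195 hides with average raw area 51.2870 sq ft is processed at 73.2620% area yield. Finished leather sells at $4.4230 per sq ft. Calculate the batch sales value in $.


Raw_total = N * avg_area = 195 * 51.2870 = 10000.9650 sq ft
Finished = Raw_total * yield / 100 = 10000.9650 * 73.2620 / 100 = 7326.9070 sq ft
Value = Finished * price = 7326.9070 * 4.4230 = 32406.9096 $


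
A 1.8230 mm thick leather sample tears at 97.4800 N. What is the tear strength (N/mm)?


Formula: Tear strength = force / thickness
Substituting: Tear strength = 97.4800 / 1.8230
Result: 53.4723 N/mm


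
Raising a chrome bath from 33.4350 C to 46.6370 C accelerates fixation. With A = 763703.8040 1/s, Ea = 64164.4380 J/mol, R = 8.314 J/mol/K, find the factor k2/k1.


T1 = 33.4350 + 273.15 = 306.5850 K; T2 = 46.6370 + 273.15 = 319.7870 K
k1 = A * exp(-Ea/(R*T1)) = 763703.8040 * exp(-64164.4380/(8.314*306.5850)) = 8.9221e-06 1/s
k2 = A * exp(-Ea/(R*T2)) = 763703.8040 * exp(-64164.4380/(8.314*319.7870)) = 2.5223e-05 1/s
k2/k1 = 2.5223e-05 / 8.9221e-06 = 2.8270
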